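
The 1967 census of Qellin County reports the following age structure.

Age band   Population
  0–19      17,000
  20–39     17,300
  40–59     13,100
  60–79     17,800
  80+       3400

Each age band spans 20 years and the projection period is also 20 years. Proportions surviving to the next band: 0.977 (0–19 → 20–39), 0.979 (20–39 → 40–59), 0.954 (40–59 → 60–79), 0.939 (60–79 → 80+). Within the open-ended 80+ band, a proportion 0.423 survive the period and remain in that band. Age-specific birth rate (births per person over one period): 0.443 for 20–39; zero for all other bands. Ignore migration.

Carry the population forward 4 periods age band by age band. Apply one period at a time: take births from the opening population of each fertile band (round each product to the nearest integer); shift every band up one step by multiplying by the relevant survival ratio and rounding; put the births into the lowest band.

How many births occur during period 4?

3185

Period 1:
Births: 17300 × 0.443 = 7664
20–39: 17000 × 0.977 = 16609
40–59: 17300 × 0.979 = 16937
60–79: 13100 × 0.954 = 12497
80+: 17800 × 0.939 + 3400 × 0.423 = 16714 + 1438 = 18152
→ [7664, 16609, 16937, 12497, 18152]
Period 2:
Births: 16609 × 0.443 = 7358
20–39: 7664 × 0.977 = 7488
40–59: 16609 × 0.979 = 16260
60–79: 16937 × 0.954 = 16158
80+: 12497 × 0.939 + 18152 × 0.423 = 11735 + 7678 = 19413
→ [7358, 7488, 16260, 16158, 19413]
Period 3:
Births: 7488 × 0.443 = 3317
20–39: 7358 × 0.977 = 7189
40–59: 7488 × 0.979 = 7331
60–79: 16260 × 0.954 = 15512
80+: 16158 × 0.939 + 19413 × 0.423 = 15172 + 8212 = 23384
→ [3317, 7189, 7331, 15512, 23384]
Period 4:
Births: 7189 × 0.443 = 3185
20–39: 3317 × 0.977 = 3241
40–59: 7189 × 0.979 = 7038
60–79: 7331 × 0.954 = 6994
80+: 15512 × 0.939 + 23384 × 0.423 = 14566 + 9891 = 24457
→ [3185, 3241, 7038, 6994, 24457]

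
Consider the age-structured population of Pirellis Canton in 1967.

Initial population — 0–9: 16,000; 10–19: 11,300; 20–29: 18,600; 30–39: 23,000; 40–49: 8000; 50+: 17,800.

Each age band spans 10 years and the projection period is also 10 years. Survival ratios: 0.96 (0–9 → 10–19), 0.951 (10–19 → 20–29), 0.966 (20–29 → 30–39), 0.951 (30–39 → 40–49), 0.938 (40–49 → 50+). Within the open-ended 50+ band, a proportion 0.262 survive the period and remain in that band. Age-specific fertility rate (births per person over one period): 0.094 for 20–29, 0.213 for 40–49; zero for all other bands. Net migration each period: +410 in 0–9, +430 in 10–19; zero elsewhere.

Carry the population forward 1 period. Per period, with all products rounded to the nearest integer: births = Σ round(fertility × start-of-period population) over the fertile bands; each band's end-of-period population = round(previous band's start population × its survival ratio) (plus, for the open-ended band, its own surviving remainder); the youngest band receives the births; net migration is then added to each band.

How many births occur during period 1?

Call the bands 1 to 6, youngest first.
Period 1.
Births: 18600 × 0.094 = 1748, 8000 × 0.213 = 1704 → 3452
Band 2: 16000 × 0.96 = 15360
Band 3: 11300 × 0.951 = 10746
Band 4: 18600 × 0.966 = 17968
Band 5: 23000 × 0.951 = 21873
Band 6: 8000 × 0.938 + 17800 × 0.262 = 7504 + 4664 = 12168
Net migration: Band 1 + 410 → 3862; Band 2 + 430 → 15790
End of period: [3862, 15790, 10746, 17968, 21873, 12168]

3452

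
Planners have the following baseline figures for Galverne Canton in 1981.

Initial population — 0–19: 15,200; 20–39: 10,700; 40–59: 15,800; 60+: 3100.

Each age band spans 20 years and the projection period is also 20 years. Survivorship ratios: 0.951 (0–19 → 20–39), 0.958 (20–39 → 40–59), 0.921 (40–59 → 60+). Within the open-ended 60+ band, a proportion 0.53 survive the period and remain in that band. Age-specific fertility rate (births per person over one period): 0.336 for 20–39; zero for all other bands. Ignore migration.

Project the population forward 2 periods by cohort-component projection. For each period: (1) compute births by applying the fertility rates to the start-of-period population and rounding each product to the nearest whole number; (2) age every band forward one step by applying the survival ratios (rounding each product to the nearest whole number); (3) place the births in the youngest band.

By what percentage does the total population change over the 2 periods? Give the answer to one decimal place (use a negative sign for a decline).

After projecting period 1:
Births: 10700 × 0.336 = 3595
20–39: 15200 × 0.951 = 14455
40–59: 10700 × 0.958 = 10251
60+: 15800 × 0.921 + 3100 × 0.53 = 14552 + 1643 = 16195
Giving 3595 / 14455 / 10251 / 16195.
After projecting period 2:
Births: 14455 × 0.336 = 4857
20–39: 3595 × 0.951 = 3419
40–59: 14455 × 0.958 = 13848
60+: 10251 × 0.921 + 16195 × 0.53 = 9441 + 8583 = 18024
Giving 4857 / 3419 / 13848 / 18024.
Total: 44800 → 40148; change = -4652; percentage change = -10.4%

-10.4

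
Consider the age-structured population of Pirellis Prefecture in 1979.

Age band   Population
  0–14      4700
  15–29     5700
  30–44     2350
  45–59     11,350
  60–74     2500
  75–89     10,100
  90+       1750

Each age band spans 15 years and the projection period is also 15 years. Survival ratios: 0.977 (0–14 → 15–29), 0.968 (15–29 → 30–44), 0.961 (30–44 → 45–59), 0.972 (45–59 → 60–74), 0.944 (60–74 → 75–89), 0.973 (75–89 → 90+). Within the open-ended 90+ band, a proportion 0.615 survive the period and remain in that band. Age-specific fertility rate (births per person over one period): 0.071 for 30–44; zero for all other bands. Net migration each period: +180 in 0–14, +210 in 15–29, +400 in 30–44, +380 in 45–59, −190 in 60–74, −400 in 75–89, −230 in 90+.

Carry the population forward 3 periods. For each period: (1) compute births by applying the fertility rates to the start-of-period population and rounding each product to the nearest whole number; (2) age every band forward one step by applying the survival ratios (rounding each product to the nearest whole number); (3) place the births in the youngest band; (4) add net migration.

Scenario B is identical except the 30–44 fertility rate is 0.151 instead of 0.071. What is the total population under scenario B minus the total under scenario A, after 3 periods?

1046

— Period 1 —
Births: 2350 * 0.071 = 167
15–29: 4700 * 0.977 = 4592
30–44: 5700 * 0.968 = 5518
45–59: 2350 * 0.961 = 2258
60–74: 11350 * 0.972 = 11032
75–89: 2500 * 0.944 = 2360
90+: 10100 * 0.973 + 1750 * 0.615 = 9827 + 1076 = 10903
Net migration: 0–14 + 180 → 347; 15–29 + 210 → 4802; 30–44 + 400 → 5918; 45–59 + 380 → 2638; 60–74 − 190 → 10842; 75–89 − 400 → 1960; 90+ − 230 → 10673
Population now: 0–14=347, 15–29=4802, 30–44=5918, 45–59=2638, 60–74=10842, 75–89=1960, 90+=10673
— Period 2 —
Births: 5918 * 0.071 = 420
15–29: 347 * 0.977 = 339
30–44: 4802 * 0.968 = 4648
45–59: 5918 * 0.961 = 5687
60–74: 2638 * 0.972 = 2564
75–89: 10842 * 0.944 = 10235
90+: 1960 * 0.973 + 10673 * 0.615 = 1907 + 6564 = 8471
Net migration: 0–14 + 180 → 600; 15–29 + 210 → 549; 30–44 + 400 → 5048; 45–59 + 380 → 6067; 60–74 − 190 → 2374; 75–89 − 400 → 9835; 90+ − 230 → 8241
Population now: 0–14=600, 15–29=549, 30–44=5048, 45–59=6067, 60–74=2374, 75–89=9835, 90+=8241
— Period 3 —
Births: 5048 * 0.071 = 358
15–29: 600 * 0.977 = 586
30–44: 549 * 0.968 = 531
45–59: 5048 * 0.961 = 4851
60–74: 6067 * 0.972 = 5897
75–89: 2374 * 0.944 = 2241
90+: 9835 * 0.973 + 8241 * 0.615 = 9569 + 5068 = 14637
Net migration: 0–14 + 180 → 538; 15–29 + 210 → 796; 30–44 + 400 → 931; 45–59 + 380 → 5231; 60–74 − 190 → 5707; 75–89 − 400 → 1841; 90+ − 230 → 14407
Population now: 0–14=538, 15–29=796, 30–44=931, 45–59=5231, 60–74=5707, 75–89=1841, 90+=14407
Scenario A total after 3 periods: 29451
Scenario B projection —
— Period 1 —
Births: 2350 * 0.151 = 355
15–29: 4700 * 0.977 = 4592
30–44: 5700 * 0.968 = 5518
45–59: 2350 * 0.961 = 2258
60–74: 11350 * 0.972 = 11032
75–89: 2500 * 0.944 = 2360
90+: 10100 * 0.973 + 1750 * 0.615 = 9827 + 1076 = 10903
Net migration: 0–14 + 180 → 535; 15–29 + 210 → 4802; 30–44 + 400 → 5918; 45–59 + 380 → 2638; 60–74 − 190 → 10842; 75–89 − 400 → 1960; 90+ − 230 → 10673
Population now: 0–14=535, 15–29=4802, 30–44=5918, 45–59=2638, 60–74=10842, 75–89=1960, 90+=10673
— Period 2 —
Births: 5918 * 0.151 = 894
15–29: 535 * 0.977 = 523
30–44: 4802 * 0.968 = 4648
45–59: 5918 * 0.961 = 5687
60–74: 2638 * 0.972 = 2564
75–89: 10842 * 0.944 = 10235
90+: 1960 * 0.973 + 10673 * 0.615 = 1907 + 6564 = 8471
Net migration: 0–14 + 180 → 1074; 15–29 + 210 → 733; 30–44 + 400 → 5048; 45–59 + 380 → 6067; 60–74 − 190 → 2374; 75–89 − 400 → 9835; 90+ − 230 → 8241
Population now: 0–14=1074, 15–29=733, 30–44=5048, 45–59=6067, 60–74=2374, 75–89=9835, 90+=8241
— Period 3 —
Births: 5048 * 0.151 = 762
15–29: 1074 * 0.977 = 1049
30–44: 733 * 0.968 = 710
45–59: 5048 * 0.961 = 4851
60–74: 6067 * 0.972 = 5897
75–89: 2374 * 0.944 = 2241
90+: 9835 * 0.973 + 8241 * 0.615 = 9569 + 5068 = 14637
Net migration: 0–14 + 180 → 942; 15–29 + 210 → 1259; 30–44 + 400 → 1110; 45–59 + 380 → 5231; 60–74 − 190 → 5707; 75–89 − 400 → 1841; 90+ − 230 → 14407
Population now: 0–14=942, 15–29=1259, 30–44=1110, 45–59=5231, 60–74=5707, 75–89=1841, 90+=14407
Scenario B total after 3 periods: 30497
Difference B − A = 30497 − 29451 = 1046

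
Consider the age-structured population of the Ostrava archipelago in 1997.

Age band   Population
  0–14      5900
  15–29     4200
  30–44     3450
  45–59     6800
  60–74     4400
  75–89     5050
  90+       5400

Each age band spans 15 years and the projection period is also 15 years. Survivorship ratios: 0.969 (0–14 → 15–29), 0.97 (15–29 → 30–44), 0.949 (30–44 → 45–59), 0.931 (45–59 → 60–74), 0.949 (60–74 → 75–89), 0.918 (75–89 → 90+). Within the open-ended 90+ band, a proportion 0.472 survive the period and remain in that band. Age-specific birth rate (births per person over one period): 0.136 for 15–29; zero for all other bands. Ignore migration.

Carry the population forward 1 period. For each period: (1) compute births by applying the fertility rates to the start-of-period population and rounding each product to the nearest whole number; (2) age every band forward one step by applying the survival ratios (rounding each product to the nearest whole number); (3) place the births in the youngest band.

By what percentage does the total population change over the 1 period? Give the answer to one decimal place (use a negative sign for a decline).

Let band 1 be 0–14 through band 7 = 90+.
Period 1:
Births: 4200 * 0.136 = 571
Band 2: 5900 * 0.969 = 5717
Band 3: 4200 * 0.97 = 4074
Band 4: 3450 * 0.949 = 3274
Band 5: 6800 * 0.931 = 6331
Band 6: 4400 * 0.949 = 4176
Band 7: 5050 * 0.918 + 5400 * 0.472 = 4636 + 2549 = 7185
End of period: [571, 5717, 4074, 3274, 6331, 4176, 7185]
Total: 35200 → 31328; change = -3872; percentage change = -11.0%

-11.0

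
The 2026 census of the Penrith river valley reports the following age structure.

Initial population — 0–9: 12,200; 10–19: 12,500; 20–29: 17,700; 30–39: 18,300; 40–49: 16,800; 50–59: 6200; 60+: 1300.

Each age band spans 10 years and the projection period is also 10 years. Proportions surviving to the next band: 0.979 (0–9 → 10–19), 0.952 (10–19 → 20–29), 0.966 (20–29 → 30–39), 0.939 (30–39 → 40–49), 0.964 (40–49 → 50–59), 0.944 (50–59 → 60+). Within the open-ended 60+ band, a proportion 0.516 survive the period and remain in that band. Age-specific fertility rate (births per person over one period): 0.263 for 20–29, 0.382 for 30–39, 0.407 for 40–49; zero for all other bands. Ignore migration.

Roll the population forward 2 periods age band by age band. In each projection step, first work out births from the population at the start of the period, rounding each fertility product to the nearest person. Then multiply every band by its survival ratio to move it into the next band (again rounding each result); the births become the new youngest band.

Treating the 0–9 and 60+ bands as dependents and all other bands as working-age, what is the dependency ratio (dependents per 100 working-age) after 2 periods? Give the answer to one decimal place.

(Groups numbered youngest = 1 to oldest = 7.)
Period 1.
Births: 17700 × 0.263 = 4655  |  18300 × 0.382 = 6991  |  16800 × 0.407 = 6838 ⇒ total 18484
Group 2: 12200 × 0.979 = 11944
Group 3: 12500 × 0.952 = 11900
Group 4: 17700 × 0.966 = 17098
Group 5: 18300 × 0.939 = 17184
Group 6: 16800 × 0.964 = 16195
Group 7: 6200 × 0.944 + 1300 × 0.516 = 5853 + 671 = 6524
Population now: 0–9=18484, 10–19=11944, 20–29=11900, 30–39=17098, 40–49=17184, 50–59=16195, 60+=6524
Period 2.
Births: 11900 × 0.263 = 3130  |  17098 × 0.382 = 6531  |  17184 × 0.407 = 6994 ⇒ total 16655
Group 2: 18484 × 0.979 = 18096
Group 3: 11944 × 0.952 = 11371
Group 4: 11900 × 0.966 = 11495
Group 5: 17098 × 0.939 = 16055
Group 6: 17184 × 0.964 = 16565
Group 7: 16195 × 0.944 + 6524 × 0.516 = 15288 + 3366 = 18654
Population now: 0–9=16655, 10–19=18096, 20–29=11371, 30–39=11495, 40–49=16055, 50–59=16565, 60+=18654
Dependents (band 0–9 + band 60+) = 16655 + 18654 = 35309; working-age = 73582; ratio = 35309/73582 × 100 = 48.0

48.0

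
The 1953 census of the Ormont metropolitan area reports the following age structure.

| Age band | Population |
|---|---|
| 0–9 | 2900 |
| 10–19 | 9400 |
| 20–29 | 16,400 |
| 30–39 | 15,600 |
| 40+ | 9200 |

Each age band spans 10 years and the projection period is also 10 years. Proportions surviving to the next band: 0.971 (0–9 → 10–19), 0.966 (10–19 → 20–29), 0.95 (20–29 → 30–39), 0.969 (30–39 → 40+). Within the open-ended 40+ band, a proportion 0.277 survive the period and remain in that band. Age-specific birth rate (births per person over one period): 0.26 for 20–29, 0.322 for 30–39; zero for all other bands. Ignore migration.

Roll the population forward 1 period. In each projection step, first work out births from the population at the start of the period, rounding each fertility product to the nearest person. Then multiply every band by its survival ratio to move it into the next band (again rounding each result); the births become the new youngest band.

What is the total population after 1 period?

Let band 1 be 0–9 through band 5 = 40+.
Period 1:
Births: 16400 × 0.26 = 4264  |  15600 × 0.322 = 5023 → total 9287
Band 2: 2900 × 0.971 = 2816
Band 3: 9400 × 0.966 = 9080
Band 4: 16400 × 0.95 = 15580
Band 5: 15600 × 0.969 + 9200 × 0.277 = 15116 + 2548 = 17664
End of period: [9287, 2816, 9080, 15580, 17664]
Total after period 1: 9287 + 2816 + 9080 + 15580 + 17664 = 54427

54427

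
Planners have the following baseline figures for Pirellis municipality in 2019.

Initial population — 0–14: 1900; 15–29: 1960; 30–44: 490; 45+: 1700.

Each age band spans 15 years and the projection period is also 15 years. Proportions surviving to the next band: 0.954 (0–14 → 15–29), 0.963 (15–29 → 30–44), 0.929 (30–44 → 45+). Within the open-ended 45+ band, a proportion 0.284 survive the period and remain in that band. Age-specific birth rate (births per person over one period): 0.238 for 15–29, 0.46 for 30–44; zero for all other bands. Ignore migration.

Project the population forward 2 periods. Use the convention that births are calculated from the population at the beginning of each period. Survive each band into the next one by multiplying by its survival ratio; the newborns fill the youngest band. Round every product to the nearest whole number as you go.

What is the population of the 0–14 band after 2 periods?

1299

Call the bands 1 to 4, youngest first.
[period 1]
Births: 1960 × 0.238 = 466  |  490 × 0.46 = 225 → total 691
Band 2: 1900 × 0.954 = 1813
Band 3: 1960 × 0.963 = 1887
Band 4: 490 × 0.929 + 1700 × 0.284 = 455 + 483 = 938
Giving 691 / 1813 / 1887 / 938.
[period 2]
Births: 1813 × 0.238 = 431  |  1887 × 0.46 = 868 → total 1299
Band 2: 691 × 0.954 = 659
Band 3: 1813 × 0.963 = 1746
Band 4: 1887 × 0.929 + 938 × 0.284 = 1753 + 266 = 2019
Giving 1299 / 659 / 1746 / 2019.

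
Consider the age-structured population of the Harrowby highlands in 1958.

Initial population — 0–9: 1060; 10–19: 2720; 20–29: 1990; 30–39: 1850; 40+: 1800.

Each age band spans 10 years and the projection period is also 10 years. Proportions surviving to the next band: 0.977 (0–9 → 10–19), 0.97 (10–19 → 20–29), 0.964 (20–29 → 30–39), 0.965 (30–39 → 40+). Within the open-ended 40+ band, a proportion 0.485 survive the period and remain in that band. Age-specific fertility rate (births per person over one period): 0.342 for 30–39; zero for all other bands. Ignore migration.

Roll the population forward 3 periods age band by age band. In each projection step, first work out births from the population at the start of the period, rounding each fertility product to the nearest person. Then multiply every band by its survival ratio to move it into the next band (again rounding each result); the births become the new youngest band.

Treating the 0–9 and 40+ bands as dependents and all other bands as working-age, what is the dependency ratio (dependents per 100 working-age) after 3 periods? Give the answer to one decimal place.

219.4

Call the bands 1 to 5, youngest first.
— Period 1 —
Births: 1850 × 0.342 = 633
Band 2: 1060 × 0.977 = 1036
Band 3: 2720 × 0.97 = 2638
Band 4: 1990 × 0.964 = 1918
Band 5: 1850 × 0.965 + 1800 × 0.485 = 1785 + 873 = 2658
→ [633, 1036, 2638, 1918, 2658]
— Period 2 —
Births: 1918 × 0.342 = 656
Band 2: 633 × 0.977 = 618
Band 3: 1036 × 0.97 = 1005
Band 4: 2638 × 0.964 = 2543
Band 5: 1918 × 0.965 + 2658 × 0.485 = 1851 + 1289 = 3140
→ [656, 618, 1005, 2543, 3140]
— Period 3 —
Births: 2543 × 0.342 = 870
Band 2: 656 × 0.977 = 641
Band 3: 618 × 0.97 = 599
Band 4: 1005 × 0.964 = 969
Band 5: 2543 × 0.965 + 3140 × 0.485 = 2454 + 1523 = 3977
→ [870, 641, 599, 969, 3977]
Dependents (band 0–9 + band 40+) = 870 + 3977 = 4847; working-age = 2209; ratio = 4847/2209 × 100 = 219.4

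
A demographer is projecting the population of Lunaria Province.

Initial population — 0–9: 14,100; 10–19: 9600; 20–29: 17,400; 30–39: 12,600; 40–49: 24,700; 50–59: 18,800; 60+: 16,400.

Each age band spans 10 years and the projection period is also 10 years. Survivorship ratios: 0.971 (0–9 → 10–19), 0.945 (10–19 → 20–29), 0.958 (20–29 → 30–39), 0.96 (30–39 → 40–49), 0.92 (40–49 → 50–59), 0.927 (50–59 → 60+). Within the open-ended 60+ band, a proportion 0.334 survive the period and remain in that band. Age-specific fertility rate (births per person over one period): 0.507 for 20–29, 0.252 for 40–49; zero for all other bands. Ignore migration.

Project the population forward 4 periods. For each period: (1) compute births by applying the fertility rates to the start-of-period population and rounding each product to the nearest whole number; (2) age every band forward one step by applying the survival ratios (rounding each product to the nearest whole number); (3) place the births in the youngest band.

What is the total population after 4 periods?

79503

Period 1.
Births: 17400 × 0.507 = 8822, 24700 × 0.252 = 6224 — total 15046
10–19: 14100 × 0.971 = 13691
20–29: 9600 × 0.945 = 9072
30–39: 17400 × 0.958 = 16669
40–49: 12600 × 0.96 = 12096
50–59: 24700 × 0.92 = 22724
60+: 18800 × 0.927 + 16400 × 0.334 = 17428 + 5478 = 22906
End of period: [15046, 13691, 9072, 16669, 12096, 22724, 22906]
Period 2.
Births: 9072 × 0.507 = 4600, 12096 × 0.252 = 3048 — total 7648
10–19: 15046 × 0.971 = 14610
20–29: 13691 × 0.945 = 12938
30–39: 9072 × 0.958 = 8691
40–49: 16669 × 0.96 = 16002
50–59: 12096 × 0.92 = 11128
60+: 22724 × 0.927 + 22906 × 0.334 = 21065 + 7651 = 28716
End of period: [7648, 14610, 12938, 8691, 16002, 11128, 28716]
Period 3.
Births: 12938 × 0.507 = 6560, 16002 × 0.252 = 4033 — total 10593
10–19: 7648 × 0.971 = 7426
20–29: 14610 × 0.945 = 13806
30–39: 12938 × 0.958 = 12395
40–49: 8691 × 0.96 = 8343
50–59: 16002 × 0.92 = 14722
60+: 11128 × 0.927 + 28716 × 0.334 = 10316 + 9591 = 19907
End of period: [10593, 7426, 13806, 12395, 8343, 14722, 19907]
Period 4.
Births: 13806 × 0.507 = 7000, 8343 × 0.252 = 2102 — total 9102
10–19: 10593 × 0.971 = 10286
20–29: 7426 × 0.945 = 7018
30–39: 13806 × 0.958 = 13226
40–49: 12395 × 0.96 = 11899
50–59: 8343 × 0.92 = 7676
60+: 14722 × 0.927 + 19907 × 0.334 = 13647 + 6649 = 20296
End of period: [9102, 10286, 7018, 13226, 11899, 7676, 20296]
Total after period 4: 9102 + 10286 + 7018 + 13226 + 11899 + 7676 + 20296 = 79503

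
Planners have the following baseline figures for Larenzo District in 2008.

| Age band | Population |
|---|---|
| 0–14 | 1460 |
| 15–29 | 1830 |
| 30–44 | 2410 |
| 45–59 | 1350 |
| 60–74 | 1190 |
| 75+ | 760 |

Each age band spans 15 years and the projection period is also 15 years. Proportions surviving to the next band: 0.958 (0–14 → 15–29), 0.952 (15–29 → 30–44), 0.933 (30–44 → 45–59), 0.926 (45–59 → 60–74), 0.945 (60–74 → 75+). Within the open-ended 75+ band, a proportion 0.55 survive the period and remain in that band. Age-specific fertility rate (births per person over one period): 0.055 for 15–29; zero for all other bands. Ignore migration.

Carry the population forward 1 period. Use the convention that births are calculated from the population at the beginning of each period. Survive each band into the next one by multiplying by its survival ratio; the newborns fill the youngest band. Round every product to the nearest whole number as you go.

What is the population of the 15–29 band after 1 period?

Call the bands 1 to 6, youngest first.
Period 1.
Births: 1830 × 0.055 = 101
Band 2: 1460 × 0.958 = 1399
Band 3: 1830 × 0.952 = 1742
Band 4: 2410 × 0.933 = 2249
Band 5: 1350 × 0.926 = 1250
Band 6: 1190 × 0.945 + 760 × 0.55 = 1125 + 418 = 1543
End of period: [101, 1399, 1742, 2249, 1250, 1543]

1399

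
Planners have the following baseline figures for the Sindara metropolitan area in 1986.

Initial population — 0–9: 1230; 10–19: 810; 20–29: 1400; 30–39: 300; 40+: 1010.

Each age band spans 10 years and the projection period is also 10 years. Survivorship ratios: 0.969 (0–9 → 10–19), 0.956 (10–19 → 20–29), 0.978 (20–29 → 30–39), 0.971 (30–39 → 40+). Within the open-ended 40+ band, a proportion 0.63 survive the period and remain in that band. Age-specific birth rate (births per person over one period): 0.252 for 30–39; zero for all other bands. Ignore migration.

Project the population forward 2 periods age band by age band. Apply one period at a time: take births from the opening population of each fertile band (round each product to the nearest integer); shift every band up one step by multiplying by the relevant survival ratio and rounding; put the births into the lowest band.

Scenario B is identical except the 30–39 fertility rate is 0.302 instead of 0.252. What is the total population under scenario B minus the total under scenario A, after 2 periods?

(Groups numbered youngest = 1 to oldest = 5.)
[period 1]
Births: 300 * 0.252 = 76
Group 2: 1230 * 0.969 = 1192
Group 3: 810 * 0.956 = 774
Group 4: 1400 * 0.978 = 1369
Group 5: 300 * 0.971 + 1010 * 0.63 = 291 + 636 = 927
Population now: 0–9=76, 10–19=1192, 20–29=774, 30–39=1369, 40+=927
[period 2]
Births: 1369 * 0.252 = 345
Group 2: 76 * 0.969 = 74
Group 3: 1192 * 0.956 = 1140
Group 4: 774 * 0.978 = 757
Group 5: 1369 * 0.971 + 927 * 0.63 = 1329 + 584 = 1913
Population now: 0–9=345, 10–19=74, 20–29=1140, 30–39=757, 40+=1913
Scenario A total after 2 periods: 4229
Scenario B projection —
[period 1]
Births: 300 * 0.302 = 91
Group 2: 1230 * 0.969 = 1192
Group 3: 810 * 0.956 = 774
Group 4: 1400 * 0.978 = 1369
Group 5: 300 * 0.971 + 1010 * 0.63 = 291 + 636 = 927
Population now: 0–9=91, 10–19=1192, 20–29=774, 30–39=1369, 40+=927
[period 2]
Births: 1369 * 0.302 = 413
Group 2: 91 * 0.969 = 88
Group 3: 1192 * 0.956 = 1140
Group 4: 774 * 0.978 = 757
Group 5: 1369 * 0.971 + 927 * 0.63 = 1329 + 584 = 1913
Population now: 0–9=413, 10–19=88, 20–29=1140, 30–39=757, 40+=1913
Scenario B total after 2 periods: 4311
Difference B − A = 4311 − 4229 = 82

82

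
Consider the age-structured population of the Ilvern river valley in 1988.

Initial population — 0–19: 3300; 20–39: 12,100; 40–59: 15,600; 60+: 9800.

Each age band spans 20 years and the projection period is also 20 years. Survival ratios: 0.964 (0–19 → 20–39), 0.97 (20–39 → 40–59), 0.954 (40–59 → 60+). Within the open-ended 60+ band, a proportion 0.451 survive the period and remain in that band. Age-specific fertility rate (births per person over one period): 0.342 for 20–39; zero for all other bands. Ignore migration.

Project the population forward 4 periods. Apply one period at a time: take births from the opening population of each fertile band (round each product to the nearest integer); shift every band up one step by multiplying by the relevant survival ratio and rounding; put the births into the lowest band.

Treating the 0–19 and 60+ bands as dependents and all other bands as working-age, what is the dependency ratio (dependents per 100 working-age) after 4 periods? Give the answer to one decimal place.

404.0

After projecting period 1:
Births: 12100 × 0.342 = 4138
20–39: 3300 × 0.964 = 3181
40–59: 12100 × 0.97 = 11737
60+: 15600 × 0.954 + 9800 × 0.451 = 14882 + 4420 = 19302
Giving 4138 / 3181 / 11737 / 19302.
After projecting period 2:
Births: 3181 × 0.342 = 1088
20–39: 4138 × 0.964 = 3989
40–59: 3181 × 0.97 = 3086
60+: 11737 × 0.954 + 19302 × 0.451 = 11197 + 8705 = 19902
Giving 1088 / 3989 / 3086 / 19902.
After projecting period 3:
Births: 3989 × 0.342 = 1364
20–39: 1088 × 0.964 = 1049
40–59: 3989 × 0.97 = 3869
60+: 3086 × 0.954 + 19902 × 0.451 = 2944 + 8976 = 11920
Giving 1364 / 1049 / 3869 / 11920.
After projecting period 4:
Births: 1049 × 0.342 = 359
20–39: 1364 × 0.964 = 1315
40–59: 1049 × 0.97 = 1018
60+: 3869 × 0.954 + 11920 × 0.451 = 3691 + 5376 = 9067
Giving 359 / 1315 / 1018 / 9067.
Dependents (band 0–19 + band 60+) = 359 + 9067 = 9426; working-age = 2333; ratio = 9426/2333 × 100 = 404.0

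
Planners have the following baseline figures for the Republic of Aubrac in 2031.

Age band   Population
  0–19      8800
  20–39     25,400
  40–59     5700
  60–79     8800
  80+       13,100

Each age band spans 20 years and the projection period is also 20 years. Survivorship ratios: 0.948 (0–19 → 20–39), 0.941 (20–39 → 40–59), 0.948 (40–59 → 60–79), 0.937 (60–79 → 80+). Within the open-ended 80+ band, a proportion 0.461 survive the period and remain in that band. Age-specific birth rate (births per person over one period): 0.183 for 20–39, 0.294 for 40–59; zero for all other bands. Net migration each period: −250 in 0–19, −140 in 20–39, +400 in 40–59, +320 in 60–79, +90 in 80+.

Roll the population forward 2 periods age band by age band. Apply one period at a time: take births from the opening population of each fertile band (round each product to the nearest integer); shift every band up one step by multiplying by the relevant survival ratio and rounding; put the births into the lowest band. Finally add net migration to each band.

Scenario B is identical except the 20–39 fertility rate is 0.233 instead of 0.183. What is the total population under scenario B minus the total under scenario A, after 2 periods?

Period 1:
Births: 25400 * 0.183 = 4648, 5700 * 0.294 = 1676 → total 6324
20–39: 8800 * 0.948 = 8342
40–59: 25400 * 0.941 = 23901
60–79: 5700 * 0.948 = 5404
80+: 8800 * 0.937 + 13100 * 0.461 = 8246 + 6039 = 14285
Net migration: 0–19 − 250 → 6074; 20–39 − 140 → 8202; 40–59 + 400 → 24301; 60–79 + 320 → 5724; 80+ + 90 → 14375
Giving 6074 / 8202 / 24301 / 5724 / 14375.
Period 2:
Births: 8202 * 0.183 = 1501, 24301 * 0.294 = 7144 → total 8645
20–39: 6074 * 0.948 = 5758
40–59: 8202 * 0.941 = 7718
60–79: 24301 * 0.948 = 23037
80+: 5724 * 0.937 + 14375 * 0.461 = 5363 + 6627 = 11990
Net migration: 0–19 − 250 → 8395; 20–39 − 140 → 5618; 40–59 + 400 → 8118; 60–79 + 320 → 23357; 80+ + 90 → 12080
Giving 8395 / 5618 / 8118 / 23357 / 12080.
Scenario A total after 2 periods: 57568
Scenario B projection —
Period 1:
Births: 25400 * 0.233 = 5918, 5700 * 0.294 = 1676 → total 7594
20–39: 8800 * 0.948 = 8342
40–59: 25400 * 0.941 = 23901
60–79: 5700 * 0.948 = 5404
80+: 8800 * 0.937 + 13100 * 0.461 = 8246 + 6039 = 14285
Net migration: 0–19 − 250 → 7344; 20–39 − 140 → 8202; 40–59 + 400 → 24301; 60–79 + 320 → 5724; 80+ + 90 → 14375
Giving 7344 / 8202 / 24301 / 5724 / 14375.
Period 2:
Births: 8202 * 0.233 = 1911, 24301 * 0.294 = 7144 → total 9055
20–39: 7344 * 0.948 = 6962
40–59: 8202 * 0.941 = 7718
60–79: 24301 * 0.948 = 23037
80+: 5724 * 0.937 + 14375 * 0.461 = 5363 + 6627 = 11990
Net migration: 0–19 − 250 → 8805; 20–39 − 140 → 6822; 40–59 + 400 → 8118; 60–79 + 320 → 23357; 80+ + 90 → 12080
Giving 8805 / 6822 / 8118 / 23357 / 12080.
Scenario B total after 2 periods: 59182
Difference B − A = 59182 − 57568 = 1614

1614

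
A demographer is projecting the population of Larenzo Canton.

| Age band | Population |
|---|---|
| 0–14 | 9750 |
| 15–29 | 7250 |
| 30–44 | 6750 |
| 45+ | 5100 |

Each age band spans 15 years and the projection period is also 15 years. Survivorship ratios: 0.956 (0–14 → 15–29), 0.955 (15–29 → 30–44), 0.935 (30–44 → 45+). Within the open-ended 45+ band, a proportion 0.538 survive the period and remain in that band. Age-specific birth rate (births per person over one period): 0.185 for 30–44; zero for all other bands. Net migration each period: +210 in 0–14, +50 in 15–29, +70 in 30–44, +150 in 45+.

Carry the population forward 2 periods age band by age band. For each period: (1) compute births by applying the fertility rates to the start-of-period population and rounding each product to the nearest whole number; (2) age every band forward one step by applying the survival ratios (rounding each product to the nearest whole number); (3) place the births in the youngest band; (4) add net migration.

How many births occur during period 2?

Numbering the groups 1..4 from youngest to oldest:
Period 1:
Births: 6750 * 0.185 = 1249
Group 2: 9750 * 0.956 = 9321
Group 3: 7250 * 0.955 = 6924
Group 4: 6750 * 0.935 + 5100 * 0.538 = 6311 + 2744 = 9055
Net migration: Group 1 + 210 → 1459; Group 2 + 50 → 9371; Group 3 + 70 → 6994; Group 4 + 150 → 9205
Giving 1459 / 9371 / 6994 / 9205.
Period 2:
Births: 6994 * 0.185 = 1294
Group 2: 1459 * 0.956 = 1395
Group 3: 9371 * 0.955 = 8949
Group 4: 6994 * 0.935 + 9205 * 0.538 = 6539 + 4952 = 11491
Net migration: Group 1 + 210 → 1504; Group 2 + 50 → 1445; Group 3 + 70 → 9019; Group 4 + 150 → 11641
Giving 1504 / 1445 / 9019 / 11641.

1294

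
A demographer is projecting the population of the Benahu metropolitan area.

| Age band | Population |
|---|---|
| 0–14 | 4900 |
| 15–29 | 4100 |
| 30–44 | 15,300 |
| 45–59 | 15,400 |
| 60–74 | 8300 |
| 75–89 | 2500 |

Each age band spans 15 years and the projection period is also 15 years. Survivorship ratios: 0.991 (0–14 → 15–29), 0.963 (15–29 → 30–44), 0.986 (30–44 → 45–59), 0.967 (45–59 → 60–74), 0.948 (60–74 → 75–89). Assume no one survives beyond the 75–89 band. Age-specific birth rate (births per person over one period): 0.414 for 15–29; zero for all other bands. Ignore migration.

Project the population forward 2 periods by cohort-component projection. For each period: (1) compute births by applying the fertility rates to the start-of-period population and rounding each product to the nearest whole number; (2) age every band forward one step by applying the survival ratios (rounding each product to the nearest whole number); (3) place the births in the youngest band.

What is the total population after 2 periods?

40967

After projecting period 1:
Births: 4100 × 0.414 = 1697
15–29: 4900 × 0.991 = 4856
30–44: 4100 × 0.963 = 3948
45–59: 15300 × 0.986 = 15086
60–74: 15400 × 0.967 = 14892
75–89: 8300 × 0.948 = 7868
End of period: [1697, 4856, 3948, 15086, 14892, 7868]
After projecting period 2:
Births: 4856 × 0.414 = 2010
15–29: 1697 × 0.991 = 1682
30–44: 4856 × 0.963 = 4676
45–59: 3948 × 0.986 = 3893
60–74: 15086 × 0.967 = 14588
75–89: 14892 × 0.948 = 14118
End of period: [2010, 1682, 4676, 3893, 14588, 14118]
Total after period 2: 2010 + 1682 + 4676 + 3893 + 14588 + 14118 = 40967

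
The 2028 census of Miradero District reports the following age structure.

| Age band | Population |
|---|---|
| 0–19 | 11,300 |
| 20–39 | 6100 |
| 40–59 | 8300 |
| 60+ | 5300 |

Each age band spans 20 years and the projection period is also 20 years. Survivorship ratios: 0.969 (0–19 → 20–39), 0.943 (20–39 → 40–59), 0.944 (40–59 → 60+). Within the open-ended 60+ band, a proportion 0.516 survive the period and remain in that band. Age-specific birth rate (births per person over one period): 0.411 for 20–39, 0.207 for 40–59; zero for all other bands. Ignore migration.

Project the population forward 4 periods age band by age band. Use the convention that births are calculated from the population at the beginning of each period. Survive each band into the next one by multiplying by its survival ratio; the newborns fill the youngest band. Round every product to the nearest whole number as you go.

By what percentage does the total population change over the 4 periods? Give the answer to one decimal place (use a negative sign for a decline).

Call the groups 1 to 4, youngest first.
Period 1.
Births: 6100 × 0.411 = 2507  |  8300 × 0.207 = 1718 → 4225
Group 2: 11300 × 0.969 = 10950
Group 3: 6100 × 0.943 = 5752
Group 4: 8300 × 0.944 + 5300 × 0.516 = 7835 + 2735 = 10570
Giving 4225 / 10950 / 5752 / 10570.
Period 2.
Births: 10950 × 0.411 = 4500  |  5752 × 0.207 = 1191 → 5691
Group 2: 4225 × 0.969 = 4094
Group 3: 10950 × 0.943 = 10326
Group 4: 5752 × 0.944 + 10570 × 0.516 = 5430 + 5454 = 10884
Giving 5691 / 4094 / 10326 / 10884.
Period 3.
Births: 4094 × 0.411 = 1683  |  10326 × 0.207 = 2137 → 3820
Group 2: 5691 × 0.969 = 5515
Group 3: 4094 × 0.943 = 3861
Group 4: 10326 × 0.944 + 10884 × 0.516 = 9748 + 5616 = 15364
Giving 3820 / 5515 / 3861 / 15364.
Period 4.
Births: 5515 × 0.411 = 2267  |  3861 × 0.207 = 799 → 3066
Group 2: 3820 × 0.969 = 3702
Group 3: 5515 × 0.943 = 5201
Group 4: 3861 × 0.944 + 15364 × 0.516 = 3645 + 7928 = 11573
Giving 3066 / 3702 / 5201 / 11573.
Total: 31000 → 23542; change = -7458; percentage change = -24.1%

-24.1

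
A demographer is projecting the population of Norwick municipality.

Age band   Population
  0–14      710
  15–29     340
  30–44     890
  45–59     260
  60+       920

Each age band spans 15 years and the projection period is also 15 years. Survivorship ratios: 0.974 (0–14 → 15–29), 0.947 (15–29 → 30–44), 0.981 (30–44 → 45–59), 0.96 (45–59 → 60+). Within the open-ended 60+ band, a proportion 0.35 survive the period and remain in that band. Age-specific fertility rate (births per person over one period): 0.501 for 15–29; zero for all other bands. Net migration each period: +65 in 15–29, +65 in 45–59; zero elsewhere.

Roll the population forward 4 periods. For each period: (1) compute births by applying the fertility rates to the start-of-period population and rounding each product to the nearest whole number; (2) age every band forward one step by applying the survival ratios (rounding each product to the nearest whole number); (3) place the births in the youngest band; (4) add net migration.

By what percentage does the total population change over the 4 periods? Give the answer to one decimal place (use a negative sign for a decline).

(Groups numbered youngest = 1 to oldest = 5.)
— Period 1 —
Births: 340 * 0.501 = 170
Group 2: 710 * 0.974 = 692
Group 3: 340 * 0.947 = 322
Group 4: 890 * 0.981 = 873
Group 5: 260 * 0.96 + 920 * 0.35 = 250 + 322 = 572
Net migration: Group 2 + 65 → 757; Group 4 + 65 → 938
End of period: [170, 757, 322, 938, 572]
— Period 2 —
Births: 757 * 0.501 = 379
Group 2: 170 * 0.974 = 166
Group 3: 757 * 0.947 = 717
Group 4: 322 * 0.981 = 316
Group 5: 938 * 0.96 + 572 * 0.35 = 900 + 200 = 1100
Net migration: Group 2 + 65 → 231; Group 4 + 65 → 381
End of period: [379, 231, 717, 381, 1100]
— Period 3 —
Births: 231 * 0.501 = 116
Group 2: 379 * 0.974 = 369
Group 3: 231 * 0.947 = 219
Group 4: 717 * 0.981 = 703
Group 5: 381 * 0.96 + 1100 * 0.35 = 366 + 385 = 751
Net migration: Group 2 + 65 → 434; Group 4 + 65 → 768
End of period: [116, 434, 219, 768, 751]
— Period 4 —
Births: 434 * 0.501 = 217
Group 2: 116 * 0.974 = 113
Group 3: 434 * 0.947 = 411
Group 4: 219 * 0.981 = 215
Group 5: 768 * 0.96 + 751 * 0.35 = 737 + 263 = 1000
Net migration: Group 2 + 65 → 178; Group 4 + 65 → 280
End of period: [217, 178, 411, 280, 1000]
Total: 3120 → 2086; change = -1034; percentage change = -33.1%

-33.1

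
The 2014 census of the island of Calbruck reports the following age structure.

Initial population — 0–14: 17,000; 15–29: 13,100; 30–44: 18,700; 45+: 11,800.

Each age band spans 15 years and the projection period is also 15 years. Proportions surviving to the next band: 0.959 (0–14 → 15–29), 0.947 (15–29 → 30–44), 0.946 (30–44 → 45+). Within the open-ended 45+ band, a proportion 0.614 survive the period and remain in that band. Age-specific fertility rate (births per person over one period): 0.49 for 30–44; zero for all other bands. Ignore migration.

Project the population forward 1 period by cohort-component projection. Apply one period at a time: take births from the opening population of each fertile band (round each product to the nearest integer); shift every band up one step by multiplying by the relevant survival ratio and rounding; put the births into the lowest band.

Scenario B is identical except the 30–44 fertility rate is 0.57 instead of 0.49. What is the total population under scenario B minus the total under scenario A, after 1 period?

1496

Call the bands 1 to 4, youngest first.
Period 1:
Births: 18700 * 0.49 = 9163
Band 2: 17000 * 0.959 = 16303
Band 3: 13100 * 0.947 = 12406
Band 4: 18700 * 0.946 + 11800 * 0.614 = 17690 + 7245 = 24935
Giving 9163 / 16303 / 12406 / 24935.
Scenario A total after 1 period: 62807
Scenario B projection —
Period 1:
Births: 18700 * 0.57 = 10659
Band 2: 17000 * 0.959 = 16303
Band 3: 13100 * 0.947 = 12406
Band 4: 18700 * 0.946 + 11800 * 0.614 = 17690 + 7245 = 24935
Giving 10659 / 16303 / 12406 / 24935.
Scenario B total after 1 period: 64303
Difference B − A = 64303 − 62807 = 1496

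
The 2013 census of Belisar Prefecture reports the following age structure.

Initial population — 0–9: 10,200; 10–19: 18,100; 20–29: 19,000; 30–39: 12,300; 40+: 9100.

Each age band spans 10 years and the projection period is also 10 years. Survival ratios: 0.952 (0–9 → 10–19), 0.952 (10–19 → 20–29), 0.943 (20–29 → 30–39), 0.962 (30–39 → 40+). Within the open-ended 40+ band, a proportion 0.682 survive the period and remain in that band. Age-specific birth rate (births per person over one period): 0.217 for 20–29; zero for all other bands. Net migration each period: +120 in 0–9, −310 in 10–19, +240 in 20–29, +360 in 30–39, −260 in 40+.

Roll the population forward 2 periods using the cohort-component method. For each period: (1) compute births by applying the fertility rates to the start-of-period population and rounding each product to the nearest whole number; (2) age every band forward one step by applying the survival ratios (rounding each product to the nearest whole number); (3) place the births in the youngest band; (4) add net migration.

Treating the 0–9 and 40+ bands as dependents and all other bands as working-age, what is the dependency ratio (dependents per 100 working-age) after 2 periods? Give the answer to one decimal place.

[period 1]
Births: 19000 * 0.217 = 4123
10–19: 10200 * 0.952 = 9710
20–29: 18100 * 0.952 = 17231
30–39: 19000 * 0.943 = 17917
40+: 12300 * 0.962 + 9100 * 0.682 = 11833 + 6206 = 18039
Net migration: 0–9 + 120 → 4243; 10–19 − 310 → 9400; 20–29 + 240 → 17471; 30–39 + 360 → 18277; 40+ − 260 → 17779
Population now: 0–9=4243, 10–19=9400, 20–29=17471, 30–39=18277, 40+=17779
[period 2]
Births: 17471 * 0.217 = 3791
10–19: 4243 * 0.952 = 4039
20–29: 9400 * 0.952 = 8949
30–39: 17471 * 0.943 = 16475
40+: 18277 * 0.962 + 17779 * 0.682 = 17582 + 12125 = 29707
Net migration: 0–9 + 120 → 3911; 10–19 − 310 → 3729; 20–29 + 240 → 9189; 30–39 + 360 → 16835; 40+ − 260 → 29447
Population now: 0–9=3911, 10–19=3729, 20–29=9189, 30–39=16835, 40+=29447
Dependents (band 0–9 + band 40+) = 3911 + 29447 = 33358; working-age = 29753; ratio = 33358/29753 × 100 = 112.1

112.1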